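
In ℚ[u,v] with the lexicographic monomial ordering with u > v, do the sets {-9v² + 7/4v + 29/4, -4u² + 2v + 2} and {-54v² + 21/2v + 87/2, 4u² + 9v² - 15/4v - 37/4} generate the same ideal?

For a fixed monomial order, each ideal has a unique reduced Gröbner basis; comparing bases decides equality.
Buchberger on the first generating set:
f_1 = -9v² + 7/4v + 29/4, LT = v².
f_2 = -4u² + 2v + 2, LT = u².

The S-polynomials (S(f_1,f_2)) all reduce to 0 modulo the current basis, so we have a Gröbner basis.
Inter-reduce: drop elements whose leading term is divisible by another's, tail-reduce, and make monic.
Reduced Gröbner basis: {u² - ½v - ½, v² - 7/36v - 29/36}.

Buchberger on the second generating set:
h_1 = -54v² + 21/2v + 87/2, LT = v².
h_2 = 4u² + 9v² - 15/4v - 37/4, LT = u².

The S-polynomials (S(h_1,h_2)) all reduce to 0 modulo the current basis, so we have a Gröbner basis.
Inter-reduce: drop elements whose leading term is divisible by another's, tail-reduce, and make monic.
Reduced Gröbner basis: {u² - ½v - ½, v² - 7/36v - 29/36}.

Same reduced basis, so the two generating sets span the same ideal.

Yes, the ideals are equal.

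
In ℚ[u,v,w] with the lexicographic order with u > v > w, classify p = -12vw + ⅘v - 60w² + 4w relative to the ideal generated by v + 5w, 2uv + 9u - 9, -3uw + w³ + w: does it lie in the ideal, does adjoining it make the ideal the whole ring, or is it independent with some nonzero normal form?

First compute the reduced Gröbner basis of I by Buchberger's algorithm.
f_1 = v + 5w, LT = v.
f_2 = 2uv + 9u - 9, LT = uv.
f_3 = -3uw + w³ + w, LT = uw.

S(f_1,f_2): lcm = uv. S = 5uw - 9/2u + 9/2.
  leading term uw: subtract (-5/3)·f_3 from 5uw - 9/2u + 9/2 → -9/2u + 5/3w³ + 5/3w + 9/2
  leading term u: no divisor's leading term divides it; move -9/2u to the remainder.
  leading term w³: no divisor's leading term divides it; move 5/3w³ to the remainder.
  leading term w: no divisor's leading term divides it; move 5/3w to the remainder.
  leading term 1: no divisor's leading term divides it; move 9/2 to the remainder.
  remainder -9/2u + 5/3w³ + 5/3w + 9/2 ≠ 0; add h_4 = -9/2u + 5/3w³ + 5/3w + 9/2 to the basis.

S(f_2,f_3): lcm = uvw. S = 9/2uw + ⅓vw³ + ⅓vw - 9/2w.
  leading term uw: subtract (-3/2)·f_3 from 9/2uw + ⅓vw³ + ⅓vw - 9/2w → ⅓vw³ + ⅓vw + 3/2w³ - 3w
  leading term vw³: subtract (⅓w³)·f_1 from ⅓vw³ + ⅓vw + 3/2w³ - 3w → ⅓vw - 5/3w⁴ + 3/2w³ - 3w
  leading term vw: subtract (⅓w)·f_1 from ⅓vw - 5/3w⁴ + 3/2w³ - 3w → -5/3w⁴ + 3/2w³ - 5/3w² - 3w
  leading term w⁴: no divisor's leading term divides it; move -5/3w⁴ to the remainder.
  leading term w³: no divisor's leading term divides it; move 3/2w³ to the remainder.
  leading term w²: no divisor's leading term divides it; move -5/3w² to the remainder.
  leading term w: no divisor's leading term divides it; move -3w to the remainder.
  remainder -5/3w⁴ + 3/2w³ - 5/3w² - 3w ≠ 0; add h_5 = -5/3w⁴ + 3/2w³ - 5/3w² - 3w to the basis.

The other S-polynomials (S(f_1,f_3), S(f_1,h_4), S(f_2,h_4), S(f_3,h_4), S(f_1,h_5), S(f_2,h_5), S(f_3,h_5), S(h_4,h_5)) all reduce to 0 modulo the current basis, so we have a Gröbner basis.
Inter-reduce: drop elements whose leading term is divisible by another's, tail-reduce, and make monic.
Reduced Gröbner basis: {u - 10/27w³ - 10/27w - 1, v + 5w, w⁴ - 9/10w³ + w² + 9/5w}.
Label its elements g_1 = u - 10/27w³ - 10/27w - 1, g_2 = v + 5w, g_3 = w⁴ - 9/10w³ + w² + 9/5w.

Reduce p = -12vw + ⅘v - 60w² + 4w modulo G:
  leading term vw: subtract (-12w)·g_2 from -12vw + ⅘v - 60w² + 4w → ⅘v + 4w
  leading term v: subtract (⅘)·g_2 from ⅘v + 4w → 0
  normal form = 0.
Since the normal form is 0, p ∈ I.

-12vw + ⅘v - 60w² + 4w lies in I (it reduces to 0).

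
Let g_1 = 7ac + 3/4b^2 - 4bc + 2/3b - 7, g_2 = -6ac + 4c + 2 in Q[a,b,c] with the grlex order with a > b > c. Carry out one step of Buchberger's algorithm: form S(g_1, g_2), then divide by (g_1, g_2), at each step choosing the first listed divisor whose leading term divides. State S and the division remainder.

lcm(LM(g_1), LM(g_2)) = ac.
S = (lcm/LT(g_1))·g_1 − (lcm/LT(g_2))·g_2 = 3/28b^2 - 4/7bc + 2/21b + 2/3c - 2/3.
Reduce S modulo (g_1, g_2) in that order:
  leading term b^2: no divisor's leading term divides it; move 3/28b^2 to the remainder.
  leading term bc: no divisor's leading term divides it; move -4/7bc to the remainder.
  leading term b: no divisor's leading term divides it; move 2/21b to the remainder.
  leading term c: no divisor's leading term divides it; move 2/3c to the remainder.
  leading term 1: no divisor's leading term divides it; move -2/3 to the remainder.
The remainder 3/28b^2 - 4/7bc + 2/21b + 2/3c - 2/3 is nonzero, so it would be added as the next basis element.

S(g_1, g_2) = 3/28b^2 - 4/7bc + 2/21b + 2/3c - 2/3; remainder on division = 3/28b^2 - 4/7bc + 2/21b + 2/3c - 2/3.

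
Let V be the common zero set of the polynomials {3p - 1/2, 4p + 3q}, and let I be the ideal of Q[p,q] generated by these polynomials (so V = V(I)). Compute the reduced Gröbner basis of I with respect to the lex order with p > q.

G = {p - 1/6, q + 2/9}

f_1 = 3p - 1/2, LT = p.
f_2 = 4p + 3q, LT = p.

S(f_1,f_2): lcm = p. S = -3/4q - 1/6.
  leading term q: no divisor's leading term divides it; move -3/4q to the remainder.
  leading term 1: no divisor's leading term divides it; move -1/6 to the remainder.
  remainder -3/4q - 1/6 ≠ 0; add g_3 = -3/4q - 1/6 to the basis.

The other S-polynomials (S(f_1,g_3), S(f_2,g_3)) all reduce to 0 modulo the current basis, so we have a Gröbner basis.
Inter-reduce: drop elements whose leading term is divisible by another's, tail-reduce, and make monic.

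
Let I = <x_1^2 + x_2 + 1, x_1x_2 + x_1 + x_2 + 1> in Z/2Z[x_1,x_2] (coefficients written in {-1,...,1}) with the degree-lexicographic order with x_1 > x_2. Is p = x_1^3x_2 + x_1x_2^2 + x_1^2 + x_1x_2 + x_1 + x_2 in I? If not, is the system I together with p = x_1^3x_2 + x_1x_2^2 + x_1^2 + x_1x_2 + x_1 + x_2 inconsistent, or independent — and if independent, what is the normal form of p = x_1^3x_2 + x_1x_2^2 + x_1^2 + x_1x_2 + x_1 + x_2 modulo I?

First compute the reduced Gröbner basis of I by Buchberger's algorithm.
f_1 = x_1^2 + x_2 + 1, LT = x_1^2.
f_2 = x_1x_2 + x_1 + x_2 + 1, LT = x_1x_2.

S(f_1,f_2): lcm = x_1^2x_2. S = x_1^2 + x_1x_2 + x_2^2 + x_1 + x_2.
  leading term x_1^2: subtract (1)·f_1 from x_1^2 + x_1x_2 + x_2^2 + x_1 + x_2 → x_1x_2 + x_2^2 + x_1 + 1
  leading term x_1x_2: subtract (1)·f_2 from x_1x_2 + x_2^2 + x_1 + 1 → x_2^2 + x_2
  leading term x_2^2: no divisor's leading term divides it; move x_2^2 to the remainder.
  leading term x_2: no divisor's leading term divides it; move x_2 to the remainder.
  remainder x_2^2 + x_2 ≠ 0; add h_3 = x_2^2 + x_2 to the basis.

The other S-polynomials (S(f_1,h_3), S(f_2,h_3)) all reduce to 0 modulo the current basis, so we have a Gröbner basis.
Inter-reduce: drop elements whose leading term is divisible by another's, tail-reduce, and make monic.
Reduced Gröbner basis: {x_1^2 + x_2 + 1, x_1x_2 + x_1 + x_2 + 1, x_2^2 + x_2}.
Label its elements g_1 = x_1^2 + x_2 + 1, g_2 = x_1x_2 + x_1 + x_2 + 1, g_3 = x_2^2 + x_2.

Reduce p = x_1^3x_2 + x_1x_2^2 + x_1^2 + x_1x_2 + x_1 + x_2 modulo G:
  leading term x_1^3x_2: subtract (x_1x_2)·g_1 from x_1^3x_2 + x_1x_2^2 + x_1^2 + x_1x_2 + x_1 + x_2 → x_1^2 + x_1 + x_2
  leading term x_1^2: subtract (1)·g_1 from x_1^2 + x_1 + x_2 → x_1 + 1
  leading term x_1: no divisor's leading term divides it; move x_1 to the remainder.
  leading term 1: no divisor's leading term divides it; move 1 to the remainder.
  normal form = x_1 + 1.
The normal form is nonzero, so p ∉ I. Since p minus its normal form lies in I, I + (p) = I + (r) where r = x_1 + 1; decide whether this ideal is the whole ring.
Run Buchberger on G together with r (pairs among the g_i already reduce to 0 since G is a Gröbner basis):
g_1 = x_1^2 + x_2 + 1, LT = x_1^2.
g_2 = x_1x_2 + x_1 + x_2 + 1, LT = x_1x_2.
g_3 = x_2^2 + x_2, LT = x_2^2.
r = x_1 + 1, LT = x_1.

S(g_1,r): lcm = x_1^2. S = x_1 + x_2 + 1.
  leading term x_1: subtract (1)·r from x_1 + x_2 + 1 → x_2
  leading term x_2: no divisor's leading term divides it; move x_2 to the remainder.
  remainder x_2 ≠ 0; add m_5 = x_2 to the basis.

The other S-polynomials (S(g_1,g_2), S(g_1,g_3), S(g_2,g_3), S(g_2,r), S(g_3,r), S(g_1,m_5), S(g_2,m_5), S(g_3,m_5), S(r,m_5)) all reduce to 0 modulo the current basis, so we have a Gröbner basis.
Inter-reduce: drop elements whose leading term is divisible by another's, tail-reduce, and make monic.
Reduced Gröbner basis: {x_1 + 1, x_2}.
The reduced Gröbner basis of I + (p) is {x_1 + 1, x_2} ≠ {1}, a proper ideal, so the enlarged system stays consistent: p is independent of I, with normal form x_1 + 1.

x_1^3x_2 + x_1x_2^2 + x_1^2 + x_1x_2 + x_1 + x_2 is independent of I; its normal form modulo I is x_1 + 1.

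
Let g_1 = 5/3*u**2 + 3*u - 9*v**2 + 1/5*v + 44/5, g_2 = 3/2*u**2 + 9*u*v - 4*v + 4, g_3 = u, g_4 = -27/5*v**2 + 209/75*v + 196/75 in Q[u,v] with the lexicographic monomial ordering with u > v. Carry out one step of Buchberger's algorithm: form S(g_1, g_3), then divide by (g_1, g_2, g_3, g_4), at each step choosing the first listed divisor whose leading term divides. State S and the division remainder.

lcm(LM(g_1), LM(g_3)) = u**2.
S = (lcm/LT(g_1))·g_1 − (lcm/LT(g_3))·g_3 = 9/5*u - 27/5*v**2 + 3/25*v + 132/25.
Reduce S modulo (g_1, g_2, g_3, g_4) in that order:
  leading term u: subtract (9/5)·g_3 from 9/5*u - 27/5*v**2 + 3/25*v + 132/25 → -27/5*v**2 + 3/25*v + 132/25
  leading term v**2: subtract (1)·g_4 from -27/5*v**2 + 3/25*v + 132/25 → -8/3*v + 8/3
  leading term v: no divisor's leading term divides it; move -8/3*v to the remainder.
  leading term 1: no divisor's leading term divides it; move 8/3 to the remainder.
The remainder -8/3*v + 8/3 is nonzero, so it would be added as the next basis element.

S(g_1, g_3) = 9/5*u - 27/5*v**2 + 3/25*v + 132/25; remainder on division = -8/3*v + 8/3.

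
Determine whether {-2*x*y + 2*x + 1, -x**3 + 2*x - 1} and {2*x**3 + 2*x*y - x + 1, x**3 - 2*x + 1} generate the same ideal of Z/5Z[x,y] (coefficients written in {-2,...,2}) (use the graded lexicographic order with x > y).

For a fixed monomial order, each ideal has a unique reduced Gröbner basis; comparing bases decides equality.
Buchberger on the first generating set:
f_1 = -2*x*y + 2*x + 1, LT = x*y.
f_2 = -x**3 + 2*x - 1, LT = x**3.

S(f_1,f_2): lcm = x**3*y. S = -x**3 + 2*x**2 + 2*x*y - y.
  leading term x**3: subtract (1)·f_2 from -x**3 + 2*x**2 + 2*x*y - y → 2*x**2 + 2*x*y - 2*x - y + 1
  leading term x**2: no divisor's leading term divides it; move 2*x**2 to the remainder.
  leading term x*y: subtract (-1)·f_1 from 2*x*y - 2*x - y + 1 → -y + 2
  leading term y: no divisor's leading term divides it; move -y to the remainder.
  leading term 1: no divisor's leading term divides it; move 2 to the remainder.
  remainder 2*x**2 - y + 2 ≠ 0; add g_3 = 2*x**2 - y + 2 to the basis.

S(f_1,g_3): lcm = x**2*y. S = -x**2 - 2*y**2 + 2*x - y.
  leading term x**2: subtract (2)·g_3 from -x**2 - 2*y**2 + 2*x - y → -2*y**2 + 2*x + y + 1
  leading term y**2: no divisor's leading term divides it; move -2*y**2 to the remainder.
  leading term x: no divisor's leading term divides it; move 2*x to the remainder.
  leading term y: no divisor's leading term divides it; move y to the remainder.
  leading term 1: no divisor's leading term divides it; move 1 to the remainder.
  remainder -2*y**2 + 2*x + y + 1 ≠ 0; add g_4 = -2*y**2 + 2*x + y + 1 to the basis.

The other S-polynomials (S(f_2,g_3), S(f_1,g_4), S(f_2,g_4), S(g_3,g_4)) all reduce to 0 modulo the current basis, so we have a Gröbner basis.
Inter-reduce: drop elements whose leading term is divisible by another's, tail-reduce, and make monic.
Reduced Gröbner basis: {x**2 + 2*y + 1, x*y - x + 2, y**2 - x + 2*y + 2}.

Buchberger on the second generating set:
h_1 = 2*x**3 + 2*x*y - x + 1, LT = x**3.
h_2 = x**3 - 2*x + 1, LT = x**3.

S(h_1,h_2): lcm = x**3. S = x*y - x + 2.
  leading term x*y: no divisor's leading term divides it; move x*y to the remainder.
  leading term x: no divisor's leading term divides it; move -x to the remainder.
  leading term 1: no divisor's leading term divides it; move 2 to the remainder.
  remainder x*y - x + 2 ≠ 0; add k_3 = x*y - x + 2 to the basis.

S(h_1,k_3): lcm = x**3*y. S = x**3 + x*y**2 - 2*x**2 + 2*x*y - 2*y.
  leading term x**3: subtract (-2)·h_1 from x**3 + x*y**2 - 2*x**2 + 2*x*y - 2*y → x*y**2 - 2*x**2 + x*y - 2*x - 2*y + 2
  leading term x*y**2: subtract (y)·k_3 from x*y**2 - 2*x**2 + x*y - 2*x - 2*y + 2 → -2*x**2 + 2*x*y - 2*x + y + 2
  leading term x**2: no divisor's leading term divides it; move -2*x**2 to the remainder.
  leading term x*y: subtract (2)·k_3 from 2*x*y - 2*x + y + 2 → y - 2
  leading term y: no divisor's leading term divides it; move y to the remainder.
  leading term 1: no divisor's leading term divides it; move -2 to the remainder.
  remainder -2*x**2 + y - 2 ≠ 0; add k_4 = -2*x**2 + y - 2 to the basis.

S(k_3,k_4): lcm = x**2*y. S = -x**2 - 2*y**2 + 2*x - y.
  leading term x**2: subtract (-2)·k_4 from -x**2 - 2*y**2 + 2*x - y → -2*y**2 + 2*x + y + 1
  leading term y**2: no divisor's leading term divides it; move -2*y**2 to the remainder.
  leading term x: no divisor's leading term divides it; move 2*x to the remainder.
  leading term y: no divisor's leading term divides it; move y to the remainder.
  leading term 1: no divisor's leading term divides it; move 1 to the remainder.
  remainder -2*y**2 + 2*x + y + 1 ≠ 0; add k_5 = -2*y**2 + 2*x + y + 1 to the basis.

The other S-polynomials (S(h_2,k_3), S(h_1,k_4), S(h_2,k_4), S(h_1,k_5), S(h_2,k_5), S(k_3,k_5), S(k_4,k_5)) all reduce to 0 modulo the current basis, so we have a Gröbner basis.
Inter-reduce: drop elements whose leading term is divisible by another's, tail-reduce, and make monic.
Reduced Gröbner basis: {x**2 + 2*y + 1, x*y - x + 2, y**2 - x + 2*y + 2}.

The two bases agree; hence the ideals are identical.
The choice of monomial ordering does not affect the verdict — as long as both bases are computed under the same ordering, their equality decides ideal equality.

Yes, the ideals are equal.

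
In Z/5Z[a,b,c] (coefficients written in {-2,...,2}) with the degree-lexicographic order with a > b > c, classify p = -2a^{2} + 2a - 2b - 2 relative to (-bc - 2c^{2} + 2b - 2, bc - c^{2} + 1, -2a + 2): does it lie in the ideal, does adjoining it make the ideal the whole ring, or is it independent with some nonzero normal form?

-2a^{2} + 2a - 2b - 2 is independent of I; its normal form modulo I is -2b - 2.

First compute the reduced Gröbner basis of I by Buchberger's algorithm.
f_1 = -bc - 2c^{2} + 2b - 2, LT = bc.
f_2 = bc - c^{2} + 1, LT = bc.
f_3 = -2a + 2, LT = a.

S(f_1,f_2): lcm = bc. S = -2c^{2} - 2b + 1.
  reduce S modulo (f_1, f_2, f_3):
  remainder -2c^{2} - 2b + 1 ≠ 0; add h_4 = -2c^{2} - 2b + 1 to the basis.

S(f_1,h_4): lcm = bc^{2}. S = 2c^{3} - b^{2} - 2bc - 2b + 2c.
  reduce S modulo (f_1, f_2, f_3, h_4):
  remainder -b^{2} + 2b - 2c + 2 ≠ 0; add h_5 = -b^{2} + 2b - 2c + 2 to the basis.

The other S-polynomials (S(f_1,f_3), S(f_2,f_3), S(f_2,h_4), S(f_3,h_4), S(f_1,h_5), S(f_2,h_5), S(f_3,h_5), S(h_4,h_5)) all reduce to 0 modulo the current basis, so we have a Gröbner basis.
Inter-reduce: drop elements whose leading term is divisible by another's, tail-reduce, and make monic.
Reduced Gröbner basis: {b^{2} - 2b + 2c - 2, bc + b - 2, c^{2} + b + 2, a - 1}.
Label its elements g_1 = b^{2} - 2b + 2c - 2, g_2 = bc + b - 2, g_3 = c^{2} + b + 2, g_4 = a - 1.

Reduce p = -2a^{2} + 2a - 2b - 2 modulo G:
  leading term a^{2}: subtract (-2a)·g_4 from -2a^{2} + 2a - 2b - 2 → -2b - 2
  leading term b: no divisor's leading term divides it; move -2b to the remainder.
  leading term 1: no divisor's leading term divides it; move -2 to the remainder.
  normal form = -2b - 2.
The normal form is nonzero, so p ∉ I. Since p minus its normal form lies in I, I + (p) = I + (r) where r = -2b - 2; decide whether this ideal is the whole ring.
Run Buchberger on G together with r (pairs among the g_i already reduce to 0 since G is a Gröbner basis):
g_1 = b^{2} - 2b + 2c - 2, LT = b^{2}.
g_2 = bc + b - 2, LT = bc.
g_3 = c^{2} + b + 2, LT = c^{2}.
g_4 = a - 1, LT = a.
r = -2b - 2, LT = b.

S(g_1,r): lcm = b^{2}. S = 2b + 2c - 2.
  reduce S modulo (g_1, g_2, g_3, g_4, r):
  remainder 2c + 1 ≠ 0; add m_6 = 2c + 1 to the basis.

The other S-polynomials (S(g_1,g_2), S(g_1,g_3), S(g_1,g_4), S(g_2,g_3), S(g_2,g_4), S(g_2,r), S(g_3,g_4), S(g_3,r), S(g_4,r), S(g_1,m_6), S(g_2,m_6), S(g_3,m_6), S(g_4,m_6), S(r,m_6)) all reduce to 0 modulo the current basis, so we have a Gröbner basis.
Inter-reduce: drop elements whose leading term is divisible by another's, tail-reduce, and make monic.
Reduced Gröbner basis: {a - 1, b + 1, c - 2}.
The reduced Gröbner basis of I + (p) is {a - 1, b + 1, c - 2} ≠ {1}, a proper ideal, so the enlarged system stays consistent: p is independent of I, with normal form -2b - 2.

Ideal membership is decidable via reduction modulo a Gröbner basis.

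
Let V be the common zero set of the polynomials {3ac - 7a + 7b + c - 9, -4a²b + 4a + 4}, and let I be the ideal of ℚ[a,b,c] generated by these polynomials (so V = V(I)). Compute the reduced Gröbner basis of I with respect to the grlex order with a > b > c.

G = {a²b - a - 1, ab² - 20/21ab - ⅓b² - 1/21bc - 4/7b + 2/7c + 2/7, b³ + 2/7b²c + 1/49bc² - 18/7b² + 3/49bc - 6/49c² + 32/49b + 8/49c + 2/7, ac - 7/3a + 7/3b + ⅓c - 3}

f_1 = 3ac - 7a + 7b + c - 9, LT = ac.
f_2 = -4a²b + 4a + 4, LT = a²b.

S(f_1,f_2): lcm = a²bc. S = -7/3a²b + 7/3ab² + ⅓abc - 3ab + ac + c.
  leading term a²b: subtract (7/12)·f_2 from -7/3a²b + 7/3ab² + ⅓abc - 3ab + ac + c → 7/3ab² + ⅓abc - 3ab + ac - 7/3a + c - 7/3
  leading term ab²: no divisor's leading term divides it; move 7/3ab² to the remainder.
  leading term abc: subtract (1/9b)·f_1 from ⅓abc - 3ab + ac - 7/3a + c - 7/3 → -20/9ab + ac - 7/9b² - 1/9bc - 7/3a + b + c - 7/3
  leading term ab: no divisor's leading term divides it; move -20/9ab to the remainder.
  leading term ac: subtract (⅓)·f_1 from ac - 7/9b² - 1/9bc - 7/3a + b + c - 7/3 → -7/9b² - 1/9bc - 4/3b + ⅔c + ⅔
  leading term b²: no divisor's leading term divides it; move -7/9b² to the remainder.
  leading term bc: no divisor's leading term divides it; move -1/9bc to the remainder.
  leading term b: no divisor's leading term divides it; move -4/3b to the remainder.
  leading term c: no divisor's leading term divides it; move ⅔c to the remainder.
  leading term 1: no divisor's leading term divides it; move ⅔ to the remainder.
  remainder 7/3ab² - 20/9ab - 7/9b² - 1/9bc - 4/3b + ⅔c + ⅔ ≠ 0; add g_3 = 7/3ab² - 20/9ab - 7/9b² - 1/9bc - 4/3b + ⅔c + ⅔ to the basis.

S(f_1,g_3): lcm = ab²c. S = -7/3ab² + 20/21abc + 7/3b³ + ⅔b²c + 1/21bc² - 3b² + 4/7bc - 2/7c² - 2/7c.
  leading term ab²: subtract (-1)·g_3 from -7/3ab² + 20/21abc + 7/3b³ + ⅔b²c + 1/21bc² - 3b² + 4/7bc - 2/7c² - 2/7c → 20/21abc + 7/3b³ + ⅔b²c + 1/21bc² - 20/9ab - 34/9b² + 29/63bc - 2/7c² - 4/3b + 8/21c + ⅔
  leading term abc: subtract (20/63b)·f_1 from 20/21abc + 7/3b³ + ⅔b²c + 1/21bc² - 20/9ab - 34/9b² + 29/63bc - 2/7c² - 4/3b + 8/21c + ⅔ → 7/3b³ + ⅔b²c + 1/21bc² - 6b² + 1/7bc - 2/7c² + 32/21b + 8/21c + ⅔
  leading term b³: no divisor's leading term divides it; move 7/3b³ to the remainder.
  leading term b²c: no divisor's leading term divides it; move ⅔b²c to the remainder.
  leading term bc²: no divisor's leading term divides it; move 1/21bc² to the remainder.
  leading term b²: no divisor's leading term divides it; move -6b² to the remainder.
  leading term bc: no divisor's leading term divides it; move 1/7bc to the remainder.
  leading term c²: no divisor's leading term divides it; move -2/7c² to the remainder.
  leading term b: no divisor's leading term divides it; move 32/21b to the remainder.
  leading term c: no divisor's leading term divides it; move 8/21c to the remainder.
  leading term 1: no divisor's leading term divides it; move ⅔ to the remainder.
  remainder 7/3b³ + ⅔b²c + 1/21bc² - 6b² + 1/7bc - 2/7c² + 32/21b + 8/21c + ⅔ ≠ 0; add g_4 = 7/3b³ + ⅔b²c + 1/21bc² - 6b² + 1/7bc - 2/7c² + 32/21b + 8/21c + ⅔ to the basis.

The other S-polynomials (S(f_2,g_3), S(f_1,g_4), S(f_2,g_4), S(g_3,g_4)) all reduce to 0 modulo the current basis, so we have a Gröbner basis.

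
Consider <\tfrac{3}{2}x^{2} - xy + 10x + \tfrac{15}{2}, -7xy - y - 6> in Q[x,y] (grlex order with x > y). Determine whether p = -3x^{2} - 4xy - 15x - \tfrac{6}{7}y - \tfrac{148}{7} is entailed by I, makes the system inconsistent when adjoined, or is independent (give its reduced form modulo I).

First compute the reduced Gröbner basis of I by Buchberger's algorithm.
f_1 = \tfrac{3}{2}x^{2} - xy + 10x + \tfrac{15}{2}, LT = x^{2}.
f_2 = -7xy - y - 6, LT = xy.

S(f_1,f_2): lcm = x^{2}y. S = -\tfrac{2}{3}xy^{2} + \tfrac{137}{21}xy - \tfrac{6}{7}x + 5y.
  leading term xy^{2}: subtract (\tfrac{2}{21}y)·f_2 from -\tfrac{2}{3}xy^{2} + \tfrac{137}{21}xy - \tfrac{6}{7}x + 5y → \tfrac{137}{21}xy + \tfrac{2}{21}y^{2} - \tfrac{6}{7}x + \tfrac{39}{7}y
  leading term xy: subtract (-\tfrac{137}{147})·f_2 from \tfrac{137}{21}xy + \tfrac{2}{21}y^{2} - \tfrac{6}{7}x + \tfrac{39}{7}y → \tfrac{2}{21}y^{2} - \tfrac{6}{7}x + \tfrac{682}{147}y - \tfrac{274}{49}
  leading term y^{2}: no divisor's leading term divides it; move \tfrac{2}{21}y^{2} to the remainder.
  leading term x: no divisor's leading term divides it; move -\tfrac{6}{7}x to the remainder.
  leading term y: no divisor's leading term divides it; move \tfrac{682}{147}y to the remainder.
  leading term 1: no divisor's leading term divides it; move -\tfrac{274}{49} to the remainder.
  remainder \tfrac{2}{21}y^{2} - \tfrac{6}{7}x + \tfrac{682}{147}y - \tfrac{274}{49} ≠ 0; add h_3 = \tfrac{2}{21}y^{2} - \tfrac{6}{7}x + \tfrac{682}{147}y - \tfrac{274}{49} to the basis.

The other S-polynomials (S(f_1,h_3), S(f_2,h_3)) all reduce to 0 modulo the current basis, so we have a Gröbner basis.
Inter-reduce: drop elements whose leading term is divisible by another's, tail-reduce, and make monic.
Reduced Gröbner basis: {x^{2} + \tfrac{20}{3}x + \tfrac{2}{21}y + \tfrac{39}{7}, xy + \tfrac{1}{7}y + \tfrac{6}{7}, y^{2} - 9x + \tfrac{341}{7}y - \tfrac{411}{7}}.
Label its elements g_1 = x^{2} + \tfrac{20}{3}x + \tfrac{2}{21}y + \tfrac{39}{7}, g_2 = xy + \tfrac{1}{7}y + \tfrac{6}{7}, g_3 = y^{2} - 9x + \tfrac{341}{7}y - \tfrac{411}{7}.

Reduce p = -3x^{2} - 4xy - 15x - \tfrac{6}{7}y - \tfrac{148}{7} modulo G:
  leading term x^{2}: subtract (-3)·g_1 from -3x^{2} - 4xy - 15x - \tfrac{6}{7}y - \tfrac{148}{7} → -4xy + 5x - \tfrac{4}{7}y - \tfrac{31}{7}
  leading term xy: subtract (-4)·g_2 from -4xy + 5x - \tfrac{4}{7}y - \tfrac{31}{7} → 5x - 1
  leading term x: no divisor's leading term divides it; move 5x to the remainder.
  leading term 1: no divisor's leading term divides it; move -1 to the remainder.
  normal form = 5x - 1.
The normal form is nonzero, so p ∉ I. Since p minus its normal form lies in I, I + (p) = I + (r) where r = 5x - 1; decide whether this ideal is the whole ring.
Run Buchberger on G together with r (pairs among the g_i already reduce to 0 since G is a Gröbner basis):
g_1 = x^{2} + \tfrac{20}{3}x + \tfrac{2}{21}y + \tfrac{39}{7}, LT = x^{2}.
g_2 = xy + \tfrac{1}{7}y + \tfrac{6}{7}, LT = xy.
g_3 = y^{2} - 9x + \tfrac{341}{7}y - \tfrac{411}{7}, LT = y^{2}.
r = 5x - 1, LT = x.

S(g_1,r): lcm = x^{2}. S = \tfrac{103}{15}x + \tfrac{2}{21}y + \tfrac{39}{7}.
  leading term x: subtract (\tfrac{103}{75})·r from \tfrac{103}{15}x + \tfrac{2}{21}y + \tfrac{39}{7} → \tfrac{2}{21}y + \tfrac{3646}{525}
  leading term y: no divisor's leading term divides it; move \tfrac{2}{21}y to the remainder.
  leading term 1: no divisor's leading term divides it; move \tfrac{3646}{525} to the remainder.
  remainder \tfrac{2}{21}y + \tfrac{3646}{525} ≠ 0; add m_5 = \tfrac{2}{21}y + \tfrac{3646}{525} to the basis.

S(g_2,r): lcm = xy. S = \tfrac{12}{35}y + \tfrac{6}{7}.
  leading term y: subtract (\tfrac{18}{5})·m_5 from \tfrac{12}{35}y + \tfrac{6}{7} → -\tfrac{3018}{125}
  leading term 1: no divisor's leading term divides it; move -\tfrac{3018}{125} to the remainder.
  remainder -\tfrac{3018}{125} ≠ 0; add m_6 = -\tfrac{3018}{125} to the basis.

The other S-polynomials (S(g_1,g_2), S(g_1,g_3), S(g_2,g_3), S(g_3,r), S(g_1,m_5), S(g_2,m_5), S(g_3,m_5), S(r,m_5), S(g_1,m_6), S(g_2,m_6), S(g_3,m_6), S(r,m_6), S(m_5,m_6)) all reduce to 0 modulo the current basis, so we have a Gröbner basis.
Inter-reduce: drop elements whose leading term is divisible by another's, tail-reduce, and make monic.
Reduced Gröbner basis: {1}.
The reduced Gröbner basis of I + (p) is {1}: the ideal is the whole ring, so the enlarged system has no common solution — adjoining p is inconsistent.

Adjoining -3x^{2} - 4xy - 15x - \tfrac{6}{7}y - \tfrac{148}{7} makes the ideal the whole ring: the system is inconsistent.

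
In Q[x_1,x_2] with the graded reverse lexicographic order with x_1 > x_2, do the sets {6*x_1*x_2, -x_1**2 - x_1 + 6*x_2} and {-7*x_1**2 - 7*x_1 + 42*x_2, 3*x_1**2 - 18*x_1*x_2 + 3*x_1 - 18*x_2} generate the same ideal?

For a fixed monomial order, each ideal has a unique reduced Gröbner basis; comparing bases decides equality.
Buchberger on the first generating set:
f_1 = 6*x_1*x_2, LT = x_1*x_2.
f_2 = -x_1**2 - x_1 + 6*x_2, LT = x_1**2.

S(f_1,f_2): lcm = x_1**2*x_2. S = -x_1*x_2 + 6*x_2**2.
  leading term x_1*x_2: subtract (-1/6)·f_1 from -x_1*x_2 + 6*x_2**2 → 6*x_2**2
  leading term x_2**2: no divisor's leading term divides it; move 6*x_2**2 to the remainder.
  remainder 6*x_2**2 ≠ 0; add g_3 = 6*x_2**2 to the basis.

The other S-polynomials (S(f_1,g_3), S(f_2,g_3)) all reduce to 0 modulo the current basis, so we have a Gröbner basis.
Inter-reduce: drop elements whose leading term is divisible by another's, tail-reduce, and make monic.
Reduced Gröbner basis: {x_1**2 + x_1 - 6*x_2, x_1*x_2, x_2**2}.

Buchberger on the second generating set:
h_1 = -7*x_1**2 - 7*x_1 + 42*x_2, LT = x_1**2.
h_2 = 3*x_1**2 - 18*x_1*x_2 + 3*x_1 - 18*x_2, LT = x_1**2.

S(h_1,h_2): lcm = x_1**2. S = 6*x_1*x_2.
  leading term x_1*x_2: no divisor's leading term divides it; move 6*x_1*x_2 to the remainder.
  remainder 6*x_1*x_2 ≠ 0; add k_3 = 6*x_1*x_2 to the basis.

S(h_1,k_3): lcm = x_1**2*x_2. S = x_1*x_2 - 6*x_2**2.
  leading term x_1*x_2: subtract (1/6)·k_3 from x_1*x_2 - 6*x_2**2 → -6*x_2**2
  leading term x_2**2: no divisor's leading term divides it; move -6*x_2**2 to the remainder.
  remainder -6*x_2**2 ≠ 0; add k_4 = -6*x_2**2 to the basis.

The other S-polynomials (S(h_2,k_3), S(h_1,k_4), S(h_2,k_4), S(k_3,k_4)) all reduce to 0 modulo the current basis, so we have a Gröbner basis.
Inter-reduce: drop elements whose leading term is divisible by another's, tail-reduce, and make monic.
Reduced Gröbner basis: {x_1**2 + x_1 - 6*x_2, x_1*x_2, x_2**2}.

Same reduced basis, so the two generating sets span the same ideal.

Yes, the ideals are equal.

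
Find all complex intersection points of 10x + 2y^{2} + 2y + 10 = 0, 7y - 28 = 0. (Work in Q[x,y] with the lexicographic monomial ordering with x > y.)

{(-5, 4)}

Compute a lex Gröbner basis by Buchberger's algorithm.
f_1 = 10x + 2y^{2} + 2y + 10, LT = x.
f_2 = 7y - 28, LT = y.

The S-polynomials (S(f_1,f_2)) all reduce to 0 modulo the current basis, so we have a Gröbner basis.
Inter-reduce: drop elements whose leading term is divisible by another's, tail-reduce, and make monic.
Reduced Gröbner basis: {x + 5, y - 4}.

A lex Gröbner basis eliminates variables successively. Here y - 4 depends only on y, with roots {4}; lifting each root through the earlier basis elements recovers the full solutions.
  y = 4: the earlier basis element becomes x + 5 = 0, giving x = -5 — point (-5, 4).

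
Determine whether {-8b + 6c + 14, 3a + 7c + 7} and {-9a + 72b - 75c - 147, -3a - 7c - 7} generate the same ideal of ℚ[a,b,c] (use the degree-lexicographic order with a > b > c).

Yes, the ideals are equal.

Since reduced Gröbner bases are canonical representatives of ideals under a given ordering, it suffices to compute and compare them.
Buchberger on the first generating set:
f_1 = -8b + 6c + 14, LT = b.
f_2 = 3a + 7c + 7, LT = a.

The S-polynomials (S(f_1,f_2)) all reduce to 0 modulo the current basis, so we have a Gröbner basis.
Inter-reduce: drop elements whose leading term is divisible by another's, tail-reduce, and make monic.
Reduced Gröbner basis: {a + 7/3c + 7/3, b - ¾c - 7/4}.

Buchberger on the second generating set:
h_1 = -9a + 72b - 75c - 147, LT = a.
h_2 = -3a - 7c - 7, LT = a.

S(h_1,h_2): lcm = a. S = -8b + 6c + 14.
  leading term b: no divisor's leading term divides it; move -8b to the remainder.
  leading term c: no divisor's leading term divides it; move 6c to the remainder.
  leading term 1: no divisor's leading term divides it; move 14 to the remainder.
  remainder -8b + 6c + 14 ≠ 0; add k_3 = -8b + 6c + 14 to the basis.

The other S-polynomials (S(h_1,k_3), S(h_2,k_3)) all reduce to 0 modulo the current basis, so we have a Gröbner basis.
Inter-reduce: drop elements whose leading term is divisible by another's, tail-reduce, and make monic.
Reduced Gröbner basis: {a + 7/3c + 7/3, b - ¾c - 7/4}.

The two bases agree; hence the ideals are identical.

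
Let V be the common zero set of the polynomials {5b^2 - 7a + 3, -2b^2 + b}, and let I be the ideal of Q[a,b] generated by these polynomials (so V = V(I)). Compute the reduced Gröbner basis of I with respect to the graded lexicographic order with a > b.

G = {b^2 - 1/2b, a - 5/14b - 3/7}

The reduced Gröbner basis is the canonical form of the ideal for this ordering.

f_1 = 5b^2 - 7a + 3, LT = b^2.
f_2 = -2b^2 + b, LT = b^2.

S(f_1,f_2): lcm = b^2. S = -7/5a + 1/2b + 3/5.
  leading term a: no divisor's leading term divides it; move -7/5a to the remainder.
  leading term b: no divisor's leading term divides it; move 1/2b to the remainder.
  leading term 1: no divisor's leading term divides it; move 3/5 to the remainder.
  remainder -7/5a + 1/2b + 3/5 ≠ 0; add g_3 = -7/5a + 1/2b + 3/5 to the basis.

The other S-polynomials (S(f_1,g_3), S(f_2,g_3)) all reduce to 0 modulo the current basis, so we have a Gröbner basis.
Inter-reduce: drop elements whose leading term is divisible by another's, tail-reduce, and make monic.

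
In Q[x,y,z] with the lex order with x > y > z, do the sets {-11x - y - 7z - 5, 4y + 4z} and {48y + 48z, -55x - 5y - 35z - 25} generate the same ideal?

Yes, the ideals are equal.

Two ideals are equal iff their reduced Gröbner bases coincide (the reduced basis is unique for a fixed ordering).
Buchberger on the first generating set:
f_1 = -11x - y - 7z - 5, LT = x.
f_2 = 4y + 4z, LT = y.

The S-polynomials (S(f_1,f_2)) all reduce to 0 modulo the current basis, so we have a Gröbner basis.
Inter-reduce: drop elements whose leading term is divisible by another's, tail-reduce, and make monic.
Reduced Gröbner basis: {x + \tfrac{6}{11}z + \tfrac{5}{11}, y + z}.

Buchberger on the second generating set:
h_1 = 48y + 48z, LT = y.
h_2 = -55x - 5y - 35z - 25, LT = x.

The S-polynomials (S(h_1,h_2)) all reduce to 0 modulo the current basis, so we have a Gröbner basis.
Inter-reduce: drop elements whose leading term is divisible by another's, tail-reduce, and make monic.
Reduced Gröbner basis: {x + \tfrac{6}{11}z + \tfrac{5}{11}, y + z}.

These coincide, so the ideals are equal.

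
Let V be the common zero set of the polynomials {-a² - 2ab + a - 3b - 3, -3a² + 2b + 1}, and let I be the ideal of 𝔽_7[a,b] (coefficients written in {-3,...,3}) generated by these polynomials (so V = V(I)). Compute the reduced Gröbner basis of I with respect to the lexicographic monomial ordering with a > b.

G = {a - 2b² - b - 2, b³ - 3b - 2}

f_1 = -a² - 2ab + a - 3b - 3, LT = a².
f_2 = -3a² + 2b + 1, LT = a².

S(f_1,f_2): lcm = a². S = 2ab - a - b + 1.
  leading term ab: no divisor's leading term divides it; move 2ab to the remainder.
  leading term a: no divisor's leading term divides it; move -a to the remainder.
  leading term b: no divisor's leading term divides it; move -b to the remainder.
  leading term 1: no divisor's leading term divides it; move 1 to the remainder.
  remainder 2ab - a - b + 1 ≠ 0; add g_3 = 2ab - a - b + 1 to the basis.

S(f_1,g_3): lcm = a²b. S = -3a² + 2ab² + 3ab + 3a + 3b² + 3b.
  leading term a²: subtract (3)·f_1 from -3a² + 2ab² + 3ab + 3a + 3b² + 3b → 2ab² + 2ab + 3b² - 2b + 2
  leading term ab²: subtract (b)·g_3 from 2ab² + 2ab + 3b² - 2b + 2 → 3ab - 3b² - 3b + 2
  leading term ab: subtract (-2)·g_3 from 3ab - 3b² - 3b + 2 → -2a - 3b² + 2b - 3
  leading term a: no divisor's leading term divides it; move -2a to the remainder.
  leading term b²: no divisor's leading term divides it; move -3b² to the remainder.
  leading term b: no divisor's leading term divides it; move 2b to the remainder.
  leading term 1: no divisor's leading term divides it; move -3 to the remainder.
  remainder -2a - 3b² + 2b - 3 ≠ 0; add g_4 = -2a - 3b² + 2b - 3 to the basis.

S(f_2,g_3): lcm = a²b. S = -3a² - 3ab + 3a - 3b² + 2b.
  leading term a²: subtract (3)·f_1 from -3a² - 3ab + 3a - 3b² + 2b → 3ab - 3b² - 3b + 2
  leading term ab: subtract (-2)·g_3 from 3ab - 3b² - 3b + 2 → -2a - 3b² + 2b - 3
  leading term a: subtract (1)·g_4 from -2a - 3b² + 2b - 3 → 0
  remainder 0.

S(f_1,g_4): lcm = a². S = 2ab² + 3ab + a + 3b + 3.
  leading term ab²: subtract (b)·g_3 from 2ab² + 3ab + a + 3b + 3 → -3ab + a + b² + 2b + 3
  leading term ab: subtract (2)·g_3 from -3ab + a + b² + 2b + 3 → 3a + b² - 3b + 1
  leading term a: subtract (2)·g_4 from 3a + b² - 3b + 1 → 0
  remainder 0.

S(f_2,g_4): lcm = a². S = 2ab² + ab + 2a - 3b + 2.
  leading term ab²: subtract (b)·g_3 from 2ab² + ab + 2a - 3b + 2 → 2ab + 2a + b² + 3b + 2
  leading term ab: subtract (1)·g_3 from 2ab + 2a + b² + 3b + 2 → 3a + b² - 3b + 1
  leading term a: subtract (2)·g_4 from 3a + b² - 3b + 1 → 0
  remainder 0.

S(g_3,g_4): lcm = ab. S = 3a + 2b³ + b² - 2b - 3.
  leading term a: subtract (2)·g_4 from 3a + 2b³ + b² - 2b - 3 → 2b³ + b + 3
  leading term b³: no divisor's leading term divides it; move 2b³ to the remainder.
  leading term b: no divisor's leading term divides it; move b to the remainder.
  leading term 1: no divisor's leading term divides it; move 3 to the remainder.
  remainder 2b³ + b + 3 ≠ 0; add g_5 = 2b³ + b + 3 to the basis.

S(f_1,g_5): leading monomials are coprime, so the S-polynomial reduces to 0 (Buchberger's first criterion).
S(f_2,g_5): leading monomials are coprime, so the S-polynomial reduces to 0 (Buchberger's first criterion).
S(g_3,g_5): lcm = ab³. S = 3ab² + 3ab + 2a + 3b³ - 3b².
  leading term ab²: subtract (-2b)·g_3 from 3ab² + 3ab + 2a + 3b³ - 3b² → ab + 2a + 3b³ + 2b² + 2b
  leading term ab: subtract (-3)·g_3 from ab + 2a + 3b³ + 2b² + 2b → -a + 3b³ + 2b² - b + 3
  leading term a: subtract (-3)·g_4 from -a + 3b³ + 2b² - b + 3 → 3b³ - 2b + 1
  leading term b³: subtract (-2)·g_5 from 3b³ - 2b + 1 → 0
  remainder 0.

S(g_4,g_5): leading monomials are coprime, so the S-polynomial reduces to 0 (Buchberger's first criterion).
Every S-polynomial of the final basis reduces to 0, so we have a Gröbner basis.
Inter-reduce: drop elements whose leading term is divisible by another's, tail-reduce, and make monic.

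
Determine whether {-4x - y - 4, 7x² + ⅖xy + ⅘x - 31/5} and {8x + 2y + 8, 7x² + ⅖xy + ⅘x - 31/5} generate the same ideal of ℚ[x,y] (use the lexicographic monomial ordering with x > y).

Equality of ideals is decidable: compute both reduced Gröbner bases (unique for the ordering) and check whether they agree.
Buchberger on the first generating set:
f_1 = -4x - y - 4, LT = x.
f_2 = 7x² + ⅖xy + ⅘x - 31/5, LT = x².

S(f_1,f_2): lcm = x². S = 27/140xy + 31/35x + 31/35.
  leading term xy: subtract (-27/560y)·f_1 from 27/140xy + 31/35x + 31/35 → 31/35x - 27/560y² - 27/140y + 31/35
  leading term x: subtract (-31/140)·f_1 from 31/35x - 27/560y² - 27/140y + 31/35 → -27/560y² - 29/70y
  leading term y²: no divisor's leading term divides it; move -27/560y² to the remainder.
  leading term y: no divisor's leading term divides it; move -29/70y to the remainder.
  remainder -27/560y² - 29/70y ≠ 0; add g_3 = -27/560y² - 29/70y to the basis.

The other S-polynomials (S(f_1,g_3), S(f_2,g_3)) all reduce to 0 modulo the current basis, so we have a Gröbner basis.
Inter-reduce: drop elements whose leading term is divisible by another's, tail-reduce, and make monic.
Reduced Gröbner basis: {x + ¼y + 1, y² + 232/27y}.

Buchberger on the second generating set:
h_1 = 8x + 2y + 8, LT = x.
h_2 = 7x² + ⅖xy + ⅘x - 31/5, LT = x².

S(h_1,h_2): lcm = x². S = 27/140xy + 31/35x + 31/35.
  leading term xy: subtract (27/1120y)·h_1 from 27/140xy + 31/35x + 31/35 → 31/35x - 27/560y² - 27/140y + 31/35
  leading term x: subtract (31/280)·h_1 from 31/35x - 27/560y² - 27/140y + 31/35 → -27/560y² - 29/70y
  leading term y²: no divisor's leading term divides it; move -27/560y² to the remainder.
  leading term y: no divisor's leading term divides it; move -29/70y to the remainder.
  remainder -27/560y² - 29/70y ≠ 0; add k_3 = -27/560y² - 29/70y to the basis.

The other S-polynomials (S(h_1,k_3), S(h_2,k_3)) all reduce to 0 modulo the current basis, so we have a Gröbner basis.
Inter-reduce: drop elements whose leading term is divisible by another's, tail-reduce, and make monic.
Reduced Gröbner basis: {x + ¼y + 1, y² + 232/27y}.

The two bases agree; hence the ideals are identical.
The choice of monomial ordering does not affect the verdict — as long as both bases are computed under the same ordering, their equality decides ideal equality.

Yes, the ideals are equal.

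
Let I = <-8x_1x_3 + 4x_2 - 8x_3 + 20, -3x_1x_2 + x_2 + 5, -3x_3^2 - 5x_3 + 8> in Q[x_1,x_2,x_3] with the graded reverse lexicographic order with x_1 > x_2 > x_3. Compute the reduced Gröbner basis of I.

f_1 = -8x_1x_3 + 4x_2 - 8x_3 + 20, LT = x_1x_3.
f_2 = -3x_1x_2 + x_2 + 5, LT = x_1x_2.
f_3 = -3x_3^2 - 5x_3 + 8, LT = x_3^2.

S(f_1,f_2): lcm = x_1x_2x_3. S = -1/2x_2^2 + 4/3x_2x_3 - 5/2x_2 + 5/3x_3.
  leading term x_2^2: no divisor's leading term divides it; move -1/2x_2^2 to the remainder.
  leading term x_2x_3: no divisor's leading term divides it; move 4/3x_2x_3 to the remainder.
  leading term x_2: no divisor's leading term divides it; move -5/2x_2 to the remainder.
  leading term x_3: no divisor's leading term divides it; move 5/3x_3 to the remainder.
  remainder -1/2x_2^2 + 4/3x_2x_3 - 5/2x_2 + 5/3x_3 ≠ 0; add g_4 = -1/2x_2^2 + 4/3x_2x_3 - 5/2x_2 + 5/3x_3 to the basis.

S(f_1,f_3): lcm = x_1x_3^2. S = -5/3x_1x_3 - 1/2x_2x_3 + x_3^2 + 8/3x_1 - 5/2x_3.
  leading term x_1x_3: subtract (5/24)·f_1 from -5/3x_1x_3 - 1/2x_2x_3 + x_3^2 + 8/3x_1 - 5/2x_3 → -1/2x_2x_3 + x_3^2 + 8/3x_1 - 5/6x_2 - 5/6x_3 - 25/6
  leading term x_2x_3: no divisor's leading term divides it; move -1/2x_2x_3 to the remainder.
  leading term x_3^2: subtract (-1/3)·f_3 from x_3^2 + 8/3x_1 - 5/6x_2 - 5/6x_3 - 25/6 → 8/3x_1 - 5/6x_2 - 5/2x_3 - 3/2
  leading term x_1: no divisor's leading term divides it; move 8/3x_1 to the remainder.
  leading term x_2: no divisor's leading term divides it; move -5/6x_2 to the remainder.
  leading term x_3: no divisor's leading term divides it; move -5/2x_3 to the remainder.
  leading term 1: no divisor's leading term divides it; move -3/2 to the remainder.
  remainder -1/2x_2x_3 + 8/3x_1 - 5/6x_2 - 5/2x_3 - 3/2 ≠ 0; add g_5 = -1/2x_2x_3 + 8/3x_1 - 5/6x_2 - 5/2x_3 - 3/2 to the basis.

S(f_1,g_5): lcm = x_1x_2x_3. S = 16/3x_1^2 - 5/3x_1x_2 - 1/2x_2^2 - 5x_1x_3 + x_2x_3 - 3x_1 - 5/2x_2.
  leading term x_1^2: no divisor's leading term divides it; move 16/3x_1^2 to the remainder.
  leading term x_1x_2: subtract (5/9)·f_2 from -5/3x_1x_2 - 1/2x_2^2 - 5x_1x_3 + x_2x_3 - 3x_1 - 5/2x_2 → -1/2x_2^2 - 5x_1x_3 + x_2x_3 - 3x_1 - 55/18x_2 - 25/9
  leading term x_2^2: subtract (1)·g_4 from -1/2x_2^2 - 5x_1x_3 + x_2x_3 - 3x_1 - 55/18x_2 - 25/9 → -5x_1x_3 - 1/3x_2x_3 - 3x_1 - 5/9x_2 - 5/3x_3 - 25/9
  leading term x_1x_3: subtract (5/8)·f_1 from -5x_1x_3 - 1/3x_2x_3 - 3x_1 - 5/9x_2 - 5/3x_3 - 25/9 → -1/3x_2x_3 - 3x_1 - 55/18x_2 + 10/3x_3 - 275/18
  leading term x_2x_3: subtract (2/3)·g_5 from -1/3x_2x_3 - 3x_1 - 55/18x_2 + 10/3x_3 - 275/18 → -43/9x_1 - 5/2x_2 + 5x_3 - 257/18
  leading term x_1: no divisor's leading term divides it; move -43/9x_1 to the remainder.
  leading term x_2: no divisor's leading term divides it; move -5/2x_2 to the remainder.
  leading term x_3: no divisor's leading term divides it; move 5x_3 to the remainder.
  leading term 1: no divisor's leading term divides it; move -257/18 to the remainder.
  remainder 16/3x_1^2 - 43/9x_1 - 5/2x_2 + 5x_3 - 257/18 ≠ 0; add g_6 = 16/3x_1^2 - 43/9x_1 - 5/2x_2 + 5x_3 - 257/18 to the basis.

The other S-polynomials (S(f_2,f_3), S(f_1,g_4), S(f_2,g_4), S(f_3,g_4), S(f_2,g_5), S(f_3,g_5), S(g_4,g_5), S(f_1,g_6), S(f_2,g_6), S(f_3,g_6), S(g_4,g_6), S(g_5,g_6)) all reduce to 0 modulo the current basis, so we have a Gröbner basis.

G = {x_1^2 - 43/48x_1 - 15/32x_2 + 15/16x_3 - 257/96, x_1x_2 - 1/3x_2 - 5/3, x_2^2 - 128/9x_1 + 85/9x_2 + 10x_3 + 8, x_1x_3 - 1/2x_2 + x_3 - 5/2, x_2x_3 - 16/3x_1 + 5/3x_2 + 5x_3 + 3, x_3^2 + 5/3x_3 - 8/3}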